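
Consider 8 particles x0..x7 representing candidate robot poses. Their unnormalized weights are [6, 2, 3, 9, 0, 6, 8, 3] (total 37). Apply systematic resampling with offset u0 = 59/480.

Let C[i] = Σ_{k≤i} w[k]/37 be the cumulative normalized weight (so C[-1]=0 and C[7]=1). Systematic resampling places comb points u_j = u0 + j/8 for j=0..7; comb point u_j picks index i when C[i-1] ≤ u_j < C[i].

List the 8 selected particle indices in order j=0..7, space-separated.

0 2 3 3 5 6 6 7

C = [6/37, 8/37, 11/37, 20/37, 20/37, 26/37, 34/37, 1]
j=0: u_0=59/480 ∈ [0, 6/37) → index 0
j=1: u_1=119/480 ∈ [8/37, 11/37) → index 2
j=2: u_2=179/480 ∈ [11/37, 20/37) → index 3
j=3: u_3=239/480 ∈ [11/37, 20/37) → index 3
j=4: u_4=299/480 ∈ [20/37, 26/37) → index 5
j=5: u_5=359/480 ∈ [26/37, 34/37) → index 6
j=6: u_6=419/480 ∈ [26/37, 34/37) → index 6
j=7: u_7=479/480 ∈ [34/37, 1) → index 7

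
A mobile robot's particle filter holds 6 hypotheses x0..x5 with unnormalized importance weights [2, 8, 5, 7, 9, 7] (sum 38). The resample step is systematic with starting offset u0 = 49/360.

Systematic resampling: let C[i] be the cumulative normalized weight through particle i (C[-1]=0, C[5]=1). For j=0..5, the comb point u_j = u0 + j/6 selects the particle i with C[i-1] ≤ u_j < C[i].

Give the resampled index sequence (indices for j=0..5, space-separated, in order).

1 2 3 4 4 5

C = [1/19, 5/19, 15/38, 11/19, 31/38, 1]
j=0: u_0=49/360 ∈ [1/19, 5/19) → index 1
j=1: u_1=109/360 ∈ [5/19, 15/38) → index 2
j=2: u_2=169/360 ∈ [15/38, 11/19) → index 3
j=3: u_3=229/360 ∈ [11/19, 31/38) → index 4
j=4: u_4=289/360 ∈ [11/19, 31/38) → index 4
j=5: u_5=349/360 ∈ [31/38, 1) → index 5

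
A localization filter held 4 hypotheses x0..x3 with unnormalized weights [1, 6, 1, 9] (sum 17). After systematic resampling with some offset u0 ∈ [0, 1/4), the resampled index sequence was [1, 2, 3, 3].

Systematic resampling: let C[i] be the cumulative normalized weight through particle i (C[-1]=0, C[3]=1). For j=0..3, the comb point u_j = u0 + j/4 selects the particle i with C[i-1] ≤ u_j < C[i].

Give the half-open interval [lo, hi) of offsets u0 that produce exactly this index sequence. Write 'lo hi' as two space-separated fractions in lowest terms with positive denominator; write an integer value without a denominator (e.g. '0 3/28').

11/68 15/68

C = [1/17, 7/17, 8/17, 1]
j=0 picked index 1: u0 ∈ [1/17, 7/17)
j=1 picked index 2: u0 ∈ [11/68, 15/68)
j=2 picked index 3: u0 ∈ [-1/34, 1/2)
j=3 picked index 3: u0 ∈ [-19/68, 1/4)
intersection: [11/68, 15/68)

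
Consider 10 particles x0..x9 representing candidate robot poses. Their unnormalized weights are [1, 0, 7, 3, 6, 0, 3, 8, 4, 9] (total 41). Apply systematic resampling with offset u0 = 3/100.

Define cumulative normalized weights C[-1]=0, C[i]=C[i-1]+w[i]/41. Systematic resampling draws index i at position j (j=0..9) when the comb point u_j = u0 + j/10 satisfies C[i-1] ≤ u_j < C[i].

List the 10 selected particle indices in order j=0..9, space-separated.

2 2 3 4 6 7 7 8 9 9

C = [1/41, 1/41, 8/41, 11/41, 17/41, 17/41, 20/41, 28/41, 32/41, 1]
j=0: u_0=3/100 ∈ [1/41, 8/41) → index 2
j=1: u_1=13/100 ∈ [1/41, 8/41) → index 2
j=2: u_2=23/100 ∈ [8/41, 11/41) → index 3
j=3: u_3=33/100 ∈ [11/41, 17/41) → index 4
j=4: u_4=43/100 ∈ [17/41, 20/41) → index 6
j=5: u_5=53/100 ∈ [20/41, 28/41) → index 7
j=6: u_6=63/100 ∈ [20/41, 28/41) → index 7
j=7: u_7=73/100 ∈ [28/41, 32/41) → index 8
j=8: u_8=83/100 ∈ [32/41, 1) → index 9
j=9: u_9=93/100 ∈ [32/41, 1) → index 9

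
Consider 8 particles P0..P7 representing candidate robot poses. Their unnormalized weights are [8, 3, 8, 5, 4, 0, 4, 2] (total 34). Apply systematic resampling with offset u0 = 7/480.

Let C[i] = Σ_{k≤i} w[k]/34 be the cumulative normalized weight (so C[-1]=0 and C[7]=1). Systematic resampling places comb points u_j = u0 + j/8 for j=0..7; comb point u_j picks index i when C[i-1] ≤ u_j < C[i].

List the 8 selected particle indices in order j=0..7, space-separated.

C = [4/17, 11/34, 19/34, 12/17, 14/17, 14/17, 16/17, 1]
j=0: u_0=7/480 ∈ [0, 4/17) → index 0
j=1: u_1=67/480 ∈ [0, 4/17) → index 0
j=2: u_2=127/480 ∈ [4/17, 11/34) → index 1
j=3: u_3=187/480 ∈ [11/34, 19/34) → index 2
j=4: u_4=247/480 ∈ [11/34, 19/34) → index 2
j=5: u_5=307/480 ∈ [19/34, 12/17) → index 3
j=6: u_6=367/480 ∈ [12/17, 14/17) → index 4
j=7: u_7=427/480 ∈ [14/17, 16/17) → index 6

0 0 1 2 2 3 4 6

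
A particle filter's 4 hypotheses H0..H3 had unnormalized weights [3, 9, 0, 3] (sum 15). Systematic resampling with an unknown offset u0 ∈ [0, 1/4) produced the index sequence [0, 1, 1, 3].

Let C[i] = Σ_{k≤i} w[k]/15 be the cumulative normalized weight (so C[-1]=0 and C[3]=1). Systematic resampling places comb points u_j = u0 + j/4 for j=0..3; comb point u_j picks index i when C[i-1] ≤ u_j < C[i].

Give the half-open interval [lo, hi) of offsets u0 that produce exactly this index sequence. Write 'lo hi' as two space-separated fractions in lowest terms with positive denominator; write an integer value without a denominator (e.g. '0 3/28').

C = [1/5, 4/5, 4/5, 1]
j=0 picked index 0: u0 ∈ [0, 1/5)
j=1 picked index 1: u0 ∈ [-1/20, 11/20)
j=2 picked index 1: u0 ∈ [-3/10, 3/10)
j=3 picked index 3: u0 ∈ [1/20, 1/4)
intersection: [1/20, 1/5)

1/20 1/5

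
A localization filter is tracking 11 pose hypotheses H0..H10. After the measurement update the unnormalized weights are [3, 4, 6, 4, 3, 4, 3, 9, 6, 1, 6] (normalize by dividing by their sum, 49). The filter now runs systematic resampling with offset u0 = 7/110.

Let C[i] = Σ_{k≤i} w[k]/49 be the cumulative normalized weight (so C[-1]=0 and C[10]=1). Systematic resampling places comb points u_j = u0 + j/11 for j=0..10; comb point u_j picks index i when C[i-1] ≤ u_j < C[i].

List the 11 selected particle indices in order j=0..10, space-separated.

1 2 2 3 5 6 7 7 8 10 10

C = [3/49, 1/7, 13/49, 17/49, 20/49, 24/49, 27/49, 36/49, 6/7, 43/49, 1]
j=0: u_0=7/110 ∈ [3/49, 1/7) → index 1
j=1: u_1=17/110 ∈ [1/7, 13/49) → index 2
j=2: u_2=27/110 ∈ [1/7, 13/49) → index 2
j=3: u_3=37/110 ∈ [13/49, 17/49) → index 3
j=4: u_4=47/110 ∈ [20/49, 24/49) → index 5
j=5: u_5=57/110 ∈ [24/49, 27/49) → index 6
j=6: u_6=67/110 ∈ [27/49, 36/49) → index 7
j=7: u_7=7/10 ∈ [27/49, 36/49) → index 7
j=8: u_8=87/110 ∈ [36/49, 6/7) → index 8
j=9: u_9=97/110 ∈ [43/49, 1) → index 10
j=10: u_10=107/110 ∈ [43/49, 1) → index 10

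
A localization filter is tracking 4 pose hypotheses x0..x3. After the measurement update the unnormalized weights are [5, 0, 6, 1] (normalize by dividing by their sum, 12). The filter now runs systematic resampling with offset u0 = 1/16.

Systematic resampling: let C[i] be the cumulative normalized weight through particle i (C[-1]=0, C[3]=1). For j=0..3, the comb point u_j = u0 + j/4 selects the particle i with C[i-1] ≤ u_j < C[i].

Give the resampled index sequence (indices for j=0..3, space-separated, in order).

0 0 2 2

C = [5/12, 5/12, 11/12, 1]
j=0: u_0=1/16 ∈ [0, 5/12) → index 0
j=1: u_1=5/16 ∈ [0, 5/12) → index 0
j=2: u_2=9/16 ∈ [5/12, 11/12) → index 2
j=3: u_3=13/16 ∈ [5/12, 11/12) → index 2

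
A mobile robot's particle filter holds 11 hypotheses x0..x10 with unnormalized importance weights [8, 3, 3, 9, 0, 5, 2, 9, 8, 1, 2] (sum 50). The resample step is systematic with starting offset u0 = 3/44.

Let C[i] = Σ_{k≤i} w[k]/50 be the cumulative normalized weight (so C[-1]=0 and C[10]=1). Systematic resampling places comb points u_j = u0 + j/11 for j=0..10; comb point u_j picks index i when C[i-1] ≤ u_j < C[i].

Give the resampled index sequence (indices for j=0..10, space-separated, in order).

0 0 2 3 3 5 7 7 8 8 10

C = [4/25, 11/50, 7/25, 23/50, 23/50, 14/25, 3/5, 39/50, 47/50, 24/25, 1]
j=0: u_0=3/44 ∈ [0, 4/25) → index 0
j=1: u_1=7/44 ∈ [0, 4/25) → index 0
j=2: u_2=1/4 ∈ [11/50, 7/25) → index 2
j=3: u_3=15/44 ∈ [7/25, 23/50) → index 3
j=4: u_4=19/44 ∈ [7/25, 23/50) → index 3
j=5: u_5=23/44 ∈ [23/50, 14/25) → index 5
j=6: u_6=27/44 ∈ [3/5, 39/50) → index 7
j=7: u_7=31/44 ∈ [3/5, 39/50) → index 7
j=8: u_8=35/44 ∈ [39/50, 47/50) → index 8
j=9: u_9=39/44 ∈ [39/50, 47/50) → index 8
j=10: u_10=43/44 ∈ [24/25, 1) → index 10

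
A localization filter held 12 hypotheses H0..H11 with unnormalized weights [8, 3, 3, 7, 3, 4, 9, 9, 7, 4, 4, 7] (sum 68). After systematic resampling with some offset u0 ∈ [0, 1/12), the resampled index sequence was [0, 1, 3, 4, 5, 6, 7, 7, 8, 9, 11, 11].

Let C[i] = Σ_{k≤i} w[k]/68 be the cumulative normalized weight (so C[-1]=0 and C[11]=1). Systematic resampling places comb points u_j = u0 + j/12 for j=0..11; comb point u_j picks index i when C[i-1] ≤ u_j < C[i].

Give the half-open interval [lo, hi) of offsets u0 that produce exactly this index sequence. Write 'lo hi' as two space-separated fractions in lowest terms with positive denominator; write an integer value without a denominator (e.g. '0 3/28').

13/204 4/51

C = [2/17, 11/68, 7/34, 21/68, 6/17, 7/17, 37/68, 23/34, 53/68, 57/68, 61/68, 1]
j=0 picked index 0: u0 ∈ [0, 2/17)
j=1 picked index 1: u0 ∈ [7/204, 4/51)
j=2 picked index 3: u0 ∈ [2/51, 29/204)
j=3 picked index 4: u0 ∈ [1/17, 7/68)
j=4 picked index 5: u0 ∈ [1/51, 4/51)
j=5 picked index 6: u0 ∈ [-1/204, 13/102)
j=6 picked index 7: u0 ∈ [3/68, 3/17)
j=7 picked index 7: u0 ∈ [-2/51, 19/204)
j=8 picked index 8: u0 ∈ [1/102, 23/204)
j=9 picked index 9: u0 ∈ [1/34, 3/34)
j=10 picked index 11: u0 ∈ [13/204, 1/6)
j=11 picked index 11: u0 ∈ [-1/51, 1/12)
intersection: [13/204, 4/51)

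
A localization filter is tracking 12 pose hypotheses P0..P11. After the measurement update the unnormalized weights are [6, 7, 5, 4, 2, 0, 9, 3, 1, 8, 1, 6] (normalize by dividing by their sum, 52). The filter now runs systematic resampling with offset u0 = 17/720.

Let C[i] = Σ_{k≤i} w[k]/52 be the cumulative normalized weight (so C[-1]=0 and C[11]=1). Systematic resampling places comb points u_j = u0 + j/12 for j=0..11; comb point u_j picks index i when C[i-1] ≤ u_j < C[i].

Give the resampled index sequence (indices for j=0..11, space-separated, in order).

C = [3/26, 1/4, 9/26, 11/26, 6/13, 6/13, 33/52, 9/13, 37/52, 45/52, 23/26, 1]
j=0: u_0=17/720 ∈ [0, 3/26) → index 0
j=1: u_1=77/720 ∈ [0, 3/26) → index 0
j=2: u_2=137/720 ∈ [3/26, 1/4) → index 1
j=3: u_3=197/720 ∈ [1/4, 9/26) → index 2
j=4: u_4=257/720 ∈ [9/26, 11/26) → index 3
j=5: u_5=317/720 ∈ [11/26, 6/13) → index 4
j=6: u_6=377/720 ∈ [6/13, 33/52) → index 6
j=7: u_7=437/720 ∈ [6/13, 33/52) → index 6
j=8: u_8=497/720 ∈ [33/52, 9/13) → index 7
j=9: u_9=557/720 ∈ [37/52, 45/52) → index 9
j=10: u_10=617/720 ∈ [37/52, 45/52) → index 9
j=11: u_11=677/720 ∈ [23/26, 1) → index 11

0 0 1 2 3 4 6 6 7 9 9 11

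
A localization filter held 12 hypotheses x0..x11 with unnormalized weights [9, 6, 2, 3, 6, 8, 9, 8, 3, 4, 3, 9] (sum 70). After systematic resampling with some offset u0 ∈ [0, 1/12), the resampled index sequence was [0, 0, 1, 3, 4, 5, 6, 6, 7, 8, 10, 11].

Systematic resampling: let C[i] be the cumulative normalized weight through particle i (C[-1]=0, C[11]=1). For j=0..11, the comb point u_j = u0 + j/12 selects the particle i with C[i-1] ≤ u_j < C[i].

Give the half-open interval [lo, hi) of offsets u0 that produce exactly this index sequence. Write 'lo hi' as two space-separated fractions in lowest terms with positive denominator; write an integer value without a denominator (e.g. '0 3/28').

0 3/140

C = [9/70, 3/14, 17/70, 2/7, 13/35, 17/35, 43/70, 51/70, 27/35, 29/35, 61/70, 1]
j=0 picked index 0: u0 ∈ [0, 9/70)
j=1 picked index 0: u0 ∈ [-1/12, 19/420)
j=2 picked index 1: u0 ∈ [-4/105, 1/21)
j=3 picked index 3: u0 ∈ [-1/140, 1/28)
j=4 picked index 4: u0 ∈ [-1/21, 4/105)
j=5 picked index 5: u0 ∈ [-19/420, 29/420)
j=6 picked index 6: u0 ∈ [-1/70, 4/35)
j=7 picked index 6: u0 ∈ [-41/420, 13/420)
j=8 picked index 7: u0 ∈ [-11/210, 13/210)
j=9 picked index 8: u0 ∈ [-3/140, 3/140)
j=10 picked index 10: u0 ∈ [-1/210, 4/105)
j=11 picked index 11: u0 ∈ [-19/420, 1/12)
intersection: [0, 3/140)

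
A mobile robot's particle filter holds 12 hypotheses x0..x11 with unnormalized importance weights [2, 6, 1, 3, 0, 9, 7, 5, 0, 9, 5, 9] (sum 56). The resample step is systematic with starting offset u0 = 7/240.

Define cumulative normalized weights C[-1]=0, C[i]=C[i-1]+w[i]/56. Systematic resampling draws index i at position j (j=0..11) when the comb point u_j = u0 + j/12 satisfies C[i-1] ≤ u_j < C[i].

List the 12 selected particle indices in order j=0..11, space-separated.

C = [1/28, 1/7, 9/56, 3/14, 3/14, 3/8, 1/2, 33/56, 33/56, 3/4, 47/56, 1]
j=0: u_0=7/240 ∈ [0, 1/28) → index 0
j=1: u_1=9/80 ∈ [1/28, 1/7) → index 1
j=2: u_2=47/240 ∈ [9/56, 3/14) → index 3
j=3: u_3=67/240 ∈ [3/14, 3/8) → index 5
j=4: u_4=29/80 ∈ [3/14, 3/8) → index 5
j=5: u_5=107/240 ∈ [3/8, 1/2) → index 6
j=6: u_6=127/240 ∈ [1/2, 33/56) → index 7
j=7: u_7=49/80 ∈ [33/56, 3/4) → index 9
j=8: u_8=167/240 ∈ [33/56, 3/4) → index 9
j=9: u_9=187/240 ∈ [3/4, 47/56) → index 10
j=10: u_10=69/80 ∈ [47/56, 1) → index 11
j=11: u_11=227/240 ∈ [47/56, 1) → index 11

0 1 3 5 5 6 7 9 9 10 11 11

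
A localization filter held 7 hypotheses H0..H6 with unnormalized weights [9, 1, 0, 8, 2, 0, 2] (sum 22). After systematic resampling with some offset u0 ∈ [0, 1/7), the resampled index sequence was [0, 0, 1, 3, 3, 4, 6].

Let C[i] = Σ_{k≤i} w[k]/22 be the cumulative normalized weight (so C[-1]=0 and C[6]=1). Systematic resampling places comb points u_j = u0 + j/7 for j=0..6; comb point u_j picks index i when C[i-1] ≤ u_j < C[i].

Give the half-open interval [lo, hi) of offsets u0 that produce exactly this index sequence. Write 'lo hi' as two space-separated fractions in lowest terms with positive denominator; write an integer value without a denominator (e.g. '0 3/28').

19/154 1/7

C = [9/22, 5/11, 5/11, 9/11, 10/11, 10/11, 1]
j=0 picked index 0: u0 ∈ [0, 9/22)
j=1 picked index 0: u0 ∈ [-1/7, 41/154)
j=2 picked index 1: u0 ∈ [19/154, 13/77)
j=3 picked index 3: u0 ∈ [2/77, 30/77)
j=4 picked index 3: u0 ∈ [-9/77, 19/77)
j=5 picked index 4: u0 ∈ [8/77, 15/77)
j=6 picked index 6: u0 ∈ [4/77, 1/7)
intersection: [19/154, 1/7)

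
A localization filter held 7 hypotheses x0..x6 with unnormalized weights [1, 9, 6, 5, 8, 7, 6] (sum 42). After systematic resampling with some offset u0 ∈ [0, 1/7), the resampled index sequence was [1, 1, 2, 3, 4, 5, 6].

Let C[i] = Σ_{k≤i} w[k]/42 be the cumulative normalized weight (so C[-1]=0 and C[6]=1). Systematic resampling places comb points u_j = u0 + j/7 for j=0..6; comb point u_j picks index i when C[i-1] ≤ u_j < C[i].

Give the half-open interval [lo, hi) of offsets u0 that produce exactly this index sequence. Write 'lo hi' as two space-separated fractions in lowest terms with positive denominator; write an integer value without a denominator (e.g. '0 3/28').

C = [1/42, 5/21, 8/21, 1/2, 29/42, 6/7, 1]
j=0 picked index 1: u0 ∈ [1/42, 5/21)
j=1 picked index 1: u0 ∈ [-5/42, 2/21)
j=2 picked index 2: u0 ∈ [-1/21, 2/21)
j=3 picked index 3: u0 ∈ [-1/21, 1/14)
j=4 picked index 4: u0 ∈ [-1/14, 5/42)
j=5 picked index 5: u0 ∈ [-1/42, 1/7)
j=6 picked index 6: u0 ∈ [0, 1/7)
intersection: [1/42, 1/14)

1/42 1/14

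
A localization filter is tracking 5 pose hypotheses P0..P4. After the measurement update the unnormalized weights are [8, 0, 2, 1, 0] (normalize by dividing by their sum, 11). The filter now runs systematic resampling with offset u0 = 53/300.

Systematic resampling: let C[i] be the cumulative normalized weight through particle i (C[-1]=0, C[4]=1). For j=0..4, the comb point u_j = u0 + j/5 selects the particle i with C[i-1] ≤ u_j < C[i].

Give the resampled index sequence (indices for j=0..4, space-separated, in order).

C = [8/11, 8/11, 10/11, 1, 1]
j=0: u_0=53/300 ∈ [0, 8/11) → index 0
j=1: u_1=113/300 ∈ [0, 8/11) → index 0
j=2: u_2=173/300 ∈ [0, 8/11) → index 0
j=3: u_3=233/300 ∈ [8/11, 10/11) → index 2
j=4: u_4=293/300 ∈ [10/11, 1) → index 3

0 0 0 2 3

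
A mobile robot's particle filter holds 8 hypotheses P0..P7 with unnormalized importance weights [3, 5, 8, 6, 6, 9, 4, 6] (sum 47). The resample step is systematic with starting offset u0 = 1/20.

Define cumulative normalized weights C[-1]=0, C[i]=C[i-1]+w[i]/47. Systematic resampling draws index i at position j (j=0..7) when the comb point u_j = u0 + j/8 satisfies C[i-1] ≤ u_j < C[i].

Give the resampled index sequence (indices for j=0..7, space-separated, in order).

C = [3/47, 8/47, 16/47, 22/47, 28/47, 37/47, 41/47, 1]
j=0: u_0=1/20 ∈ [0, 3/47) → index 0
j=1: u_1=7/40 ∈ [8/47, 16/47) → index 2
j=2: u_2=3/10 ∈ [8/47, 16/47) → index 2
j=3: u_3=17/40 ∈ [16/47, 22/47) → index 3
j=4: u_4=11/20 ∈ [22/47, 28/47) → index 4
j=5: u_5=27/40 ∈ [28/47, 37/47) → index 5
j=6: u_6=4/5 ∈ [37/47, 41/47) → index 6
j=7: u_7=37/40 ∈ [41/47, 1) → index 7

0 2 2 3 4 5 6 7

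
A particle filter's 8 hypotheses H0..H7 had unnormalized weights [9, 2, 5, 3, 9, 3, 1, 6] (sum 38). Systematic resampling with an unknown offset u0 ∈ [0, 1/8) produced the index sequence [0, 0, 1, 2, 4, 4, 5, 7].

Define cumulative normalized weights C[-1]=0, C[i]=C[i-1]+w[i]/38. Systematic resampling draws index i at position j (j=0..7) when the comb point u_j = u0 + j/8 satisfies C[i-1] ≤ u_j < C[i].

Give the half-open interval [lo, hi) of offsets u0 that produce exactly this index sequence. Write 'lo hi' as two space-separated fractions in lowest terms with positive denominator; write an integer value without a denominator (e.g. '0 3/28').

C = [9/38, 11/38, 8/19, 1/2, 14/19, 31/38, 16/19, 1]
j=0 picked index 0: u0 ∈ [0, 9/38)
j=1 picked index 0: u0 ∈ [-1/8, 17/152)
j=2 picked index 1: u0 ∈ [-1/76, 3/76)
j=3 picked index 2: u0 ∈ [-13/152, 7/152)
j=4 picked index 4: u0 ∈ [0, 9/38)
j=5 picked index 4: u0 ∈ [-1/8, 17/152)
j=6 picked index 5: u0 ∈ [-1/76, 5/76)
j=7 picked index 7: u0 ∈ [-5/152, 1/8)
intersection: [0, 3/76)

0 3/76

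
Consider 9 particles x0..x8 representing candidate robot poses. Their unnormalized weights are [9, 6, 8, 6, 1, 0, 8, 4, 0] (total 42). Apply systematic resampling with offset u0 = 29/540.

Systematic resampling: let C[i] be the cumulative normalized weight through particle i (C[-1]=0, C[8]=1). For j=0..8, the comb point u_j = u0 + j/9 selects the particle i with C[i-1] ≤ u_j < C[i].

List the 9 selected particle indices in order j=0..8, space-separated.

C = [3/14, 5/14, 23/42, 29/42, 5/7, 5/7, 19/21, 1, 1]
j=0: u_0=29/540 ∈ [0, 3/14) → index 0
j=1: u_1=89/540 ∈ [0, 3/14) → index 0
j=2: u_2=149/540 ∈ [3/14, 5/14) → index 1
j=3: u_3=209/540 ∈ [5/14, 23/42) → index 2
j=4: u_4=269/540 ∈ [5/14, 23/42) → index 2
j=5: u_5=329/540 ∈ [23/42, 29/42) → index 3
j=6: u_6=389/540 ∈ [5/7, 19/21) → index 6
j=7: u_7=449/540 ∈ [5/7, 19/21) → index 6
j=8: u_8=509/540 ∈ [19/21, 1) → index 7

0 0 1 2 2 3 6 6 7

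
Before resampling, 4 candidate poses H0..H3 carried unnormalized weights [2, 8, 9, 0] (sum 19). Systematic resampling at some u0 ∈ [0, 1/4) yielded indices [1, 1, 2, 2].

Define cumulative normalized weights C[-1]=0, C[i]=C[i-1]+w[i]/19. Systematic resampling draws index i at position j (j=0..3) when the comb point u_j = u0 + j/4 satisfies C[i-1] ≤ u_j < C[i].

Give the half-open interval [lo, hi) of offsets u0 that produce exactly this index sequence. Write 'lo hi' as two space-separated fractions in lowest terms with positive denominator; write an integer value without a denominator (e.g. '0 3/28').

C = [2/19, 10/19, 1, 1]
j=0 picked index 1: u0 ∈ [2/19, 10/19)
j=1 picked index 1: u0 ∈ [-11/76, 21/76)
j=2 picked index 2: u0 ∈ [1/38, 1/2)
j=3 picked index 2: u0 ∈ [-17/76, 1/4)
intersection: [2/19, 1/4)

2/19 1/4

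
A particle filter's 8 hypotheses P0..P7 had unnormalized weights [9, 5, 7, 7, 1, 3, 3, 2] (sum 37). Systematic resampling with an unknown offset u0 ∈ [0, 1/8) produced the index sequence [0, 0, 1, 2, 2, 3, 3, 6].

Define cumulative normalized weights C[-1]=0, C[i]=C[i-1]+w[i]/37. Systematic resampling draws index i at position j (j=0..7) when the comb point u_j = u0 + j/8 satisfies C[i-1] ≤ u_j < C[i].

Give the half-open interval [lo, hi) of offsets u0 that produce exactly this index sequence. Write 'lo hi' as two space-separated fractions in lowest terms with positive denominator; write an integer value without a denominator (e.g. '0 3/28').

1/296 1/148

C = [9/37, 14/37, 21/37, 28/37, 29/37, 32/37, 35/37, 1]
j=0 picked index 0: u0 ∈ [0, 9/37)
j=1 picked index 0: u0 ∈ [-1/8, 35/296)
j=2 picked index 1: u0 ∈ [-1/148, 19/148)
j=3 picked index 2: u0 ∈ [1/296, 57/296)
j=4 picked index 2: u0 ∈ [-9/74, 5/74)
j=5 picked index 3: u0 ∈ [-17/296, 39/296)
j=6 picked index 3: u0 ∈ [-27/148, 1/148)
j=7 picked index 6: u0 ∈ [-3/296, 21/296)
intersection: [1/296, 1/148)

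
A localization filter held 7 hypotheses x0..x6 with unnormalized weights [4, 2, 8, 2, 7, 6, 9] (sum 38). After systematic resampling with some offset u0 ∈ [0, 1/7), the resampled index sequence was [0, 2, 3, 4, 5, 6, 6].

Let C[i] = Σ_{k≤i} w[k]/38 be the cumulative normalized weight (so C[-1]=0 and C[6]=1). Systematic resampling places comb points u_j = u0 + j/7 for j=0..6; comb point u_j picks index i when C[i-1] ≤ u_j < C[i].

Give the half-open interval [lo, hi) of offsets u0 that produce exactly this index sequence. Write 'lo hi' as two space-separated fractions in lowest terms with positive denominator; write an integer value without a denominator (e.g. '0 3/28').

C = [2/19, 3/19, 7/19, 8/19, 23/38, 29/38, 1]
j=0 picked index 0: u0 ∈ [0, 2/19)
j=1 picked index 2: u0 ∈ [2/133, 30/133)
j=2 picked index 3: u0 ∈ [11/133, 18/133)
j=3 picked index 4: u0 ∈ [-1/133, 47/266)
j=4 picked index 5: u0 ∈ [9/266, 51/266)
j=5 picked index 6: u0 ∈ [13/266, 2/7)
j=6 picked index 6: u0 ∈ [-25/266, 1/7)
intersection: [11/133, 2/19)

11/133 2/19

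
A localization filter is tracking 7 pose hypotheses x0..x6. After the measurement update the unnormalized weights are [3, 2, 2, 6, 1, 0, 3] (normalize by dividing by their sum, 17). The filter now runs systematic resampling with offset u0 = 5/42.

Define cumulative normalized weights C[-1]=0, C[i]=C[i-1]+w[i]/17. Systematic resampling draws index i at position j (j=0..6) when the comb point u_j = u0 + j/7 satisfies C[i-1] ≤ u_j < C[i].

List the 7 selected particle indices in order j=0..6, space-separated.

C = [3/17, 5/17, 7/17, 13/17, 14/17, 14/17, 1]
j=0: u_0=5/42 ∈ [0, 3/17) → index 0
j=1: u_1=11/42 ∈ [3/17, 5/17) → index 1
j=2: u_2=17/42 ∈ [5/17, 7/17) → index 2
j=3: u_3=23/42 ∈ [7/17, 13/17) → index 3
j=4: u_4=29/42 ∈ [7/17, 13/17) → index 3
j=5: u_5=5/6 ∈ [14/17, 1) → index 6
j=6: u_6=41/42 ∈ [14/17, 1) → index 6

0 1 2 3 3 6 6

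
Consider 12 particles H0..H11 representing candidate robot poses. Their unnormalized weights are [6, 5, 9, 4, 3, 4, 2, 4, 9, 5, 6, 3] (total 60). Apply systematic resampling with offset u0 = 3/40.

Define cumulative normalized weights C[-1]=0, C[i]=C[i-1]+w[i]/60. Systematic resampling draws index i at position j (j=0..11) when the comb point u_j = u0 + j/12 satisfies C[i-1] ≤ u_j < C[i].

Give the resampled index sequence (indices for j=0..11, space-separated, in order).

C = [1/10, 11/60, 1/3, 2/5, 9/20, 31/60, 11/20, 37/60, 23/30, 17/20, 19/20, 1]
j=0: u_0=3/40 ∈ [0, 1/10) → index 0
j=1: u_1=19/120 ∈ [1/10, 11/60) → index 1
j=2: u_2=29/120 ∈ [11/60, 1/3) → index 2
j=3: u_3=13/40 ∈ [11/60, 1/3) → index 2
j=4: u_4=49/120 ∈ [2/5, 9/20) → index 4
j=5: u_5=59/120 ∈ [9/20, 31/60) → index 5
j=6: u_6=23/40 ∈ [11/20, 37/60) → index 7
j=7: u_7=79/120 ∈ [37/60, 23/30) → index 8
j=8: u_8=89/120 ∈ [37/60, 23/30) → index 8
j=9: u_9=33/40 ∈ [23/30, 17/20) → index 9
j=10: u_10=109/120 ∈ [17/20, 19/20) → index 10
j=11: u_11=119/120 ∈ [19/20, 1) → index 11

0 1 2 2 4 5 7 8 8 9 10 11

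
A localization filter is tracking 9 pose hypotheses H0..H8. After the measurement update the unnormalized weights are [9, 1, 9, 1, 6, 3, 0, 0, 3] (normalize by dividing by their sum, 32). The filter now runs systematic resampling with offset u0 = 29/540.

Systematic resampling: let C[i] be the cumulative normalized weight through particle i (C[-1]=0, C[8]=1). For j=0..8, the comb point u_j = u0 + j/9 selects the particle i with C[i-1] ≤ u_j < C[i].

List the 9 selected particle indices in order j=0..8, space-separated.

C = [9/32, 5/16, 19/32, 5/8, 13/16, 29/32, 29/32, 29/32, 1]
j=0: u_0=29/540 ∈ [0, 9/32) → index 0
j=1: u_1=89/540 ∈ [0, 9/32) → index 0
j=2: u_2=149/540 ∈ [0, 9/32) → index 0
j=3: u_3=209/540 ∈ [5/16, 19/32) → index 2
j=4: u_4=269/540 ∈ [5/16, 19/32) → index 2
j=5: u_5=329/540 ∈ [19/32, 5/8) → index 3
j=6: u_6=389/540 ∈ [5/8, 13/16) → index 4
j=7: u_7=449/540 ∈ [13/16, 29/32) → index 5
j=8: u_8=509/540 ∈ [29/32, 1) → index 8

0 0 0 2 2 3 4 5 8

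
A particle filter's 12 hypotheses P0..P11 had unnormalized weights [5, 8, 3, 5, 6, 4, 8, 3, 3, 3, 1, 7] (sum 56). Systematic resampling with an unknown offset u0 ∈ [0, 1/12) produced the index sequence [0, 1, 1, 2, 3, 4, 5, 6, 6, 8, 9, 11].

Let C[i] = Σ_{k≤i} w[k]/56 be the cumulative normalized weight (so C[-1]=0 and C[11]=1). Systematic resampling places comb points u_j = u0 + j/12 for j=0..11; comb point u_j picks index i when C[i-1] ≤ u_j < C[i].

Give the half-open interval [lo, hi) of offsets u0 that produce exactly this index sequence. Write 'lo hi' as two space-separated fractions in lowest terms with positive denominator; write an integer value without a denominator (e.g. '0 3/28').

C = [5/56, 13/56, 2/7, 3/8, 27/56, 31/56, 39/56, 3/4, 45/56, 6/7, 7/8, 1]
j=0 picked index 0: u0 ∈ [0, 5/56)
j=1 picked index 1: u0 ∈ [1/168, 25/168)
j=2 picked index 1: u0 ∈ [-13/168, 11/168)
j=3 picked index 2: u0 ∈ [-1/56, 1/28)
j=4 picked index 3: u0 ∈ [-1/21, 1/24)
j=5 picked index 4: u0 ∈ [-1/24, 11/168)
j=6 picked index 5: u0 ∈ [-1/56, 3/56)
j=7 picked index 6: u0 ∈ [-5/168, 19/168)
j=8 picked index 6: u0 ∈ [-19/168, 5/168)
j=9 picked index 8: u0 ∈ [0, 3/56)
j=10 picked index 9: u0 ∈ [-5/168, 1/42)
j=11 picked index 11: u0 ∈ [-1/24, 1/12)
intersection: [1/168, 1/42)

1/168 1/42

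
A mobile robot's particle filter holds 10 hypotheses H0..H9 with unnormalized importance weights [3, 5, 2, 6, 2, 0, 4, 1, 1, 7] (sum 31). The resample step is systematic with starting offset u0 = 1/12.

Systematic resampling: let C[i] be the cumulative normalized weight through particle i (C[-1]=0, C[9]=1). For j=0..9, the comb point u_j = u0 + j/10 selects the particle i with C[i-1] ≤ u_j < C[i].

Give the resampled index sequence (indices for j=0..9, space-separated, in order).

0 1 2 3 3 6 6 9 9 9

C = [3/31, 8/31, 10/31, 16/31, 18/31, 18/31, 22/31, 23/31, 24/31, 1]
j=0: u_0=1/12 ∈ [0, 3/31) → index 0
j=1: u_1=11/60 ∈ [3/31, 8/31) → index 1
j=2: u_2=17/60 ∈ [8/31, 10/31) → index 2
j=3: u_3=23/60 ∈ [10/31, 16/31) → index 3
j=4: u_4=29/60 ∈ [10/31, 16/31) → index 3
j=5: u_5=7/12 ∈ [18/31, 22/31) → index 6
j=6: u_6=41/60 ∈ [18/31, 22/31) → index 6
j=7: u_7=47/60 ∈ [24/31, 1) → index 9
j=8: u_8=53/60 ∈ [24/31, 1) → index 9
j=9: u_9=59/60 ∈ [24/31, 1) → index 9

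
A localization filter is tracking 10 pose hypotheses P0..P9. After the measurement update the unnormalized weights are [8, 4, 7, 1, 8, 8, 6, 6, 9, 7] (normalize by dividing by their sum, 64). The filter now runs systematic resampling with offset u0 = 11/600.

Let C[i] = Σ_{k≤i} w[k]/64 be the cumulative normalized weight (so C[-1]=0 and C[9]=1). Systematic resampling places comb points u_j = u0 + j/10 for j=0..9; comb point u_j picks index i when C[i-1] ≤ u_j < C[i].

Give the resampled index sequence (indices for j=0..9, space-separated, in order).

0 0 2 4 4 5 6 7 8 9

C = [1/8, 3/16, 19/64, 5/16, 7/16, 9/16, 21/32, 3/4, 57/64, 1]
j=0: u_0=11/600 ∈ [0, 1/8) → index 0
j=1: u_1=71/600 ∈ [0, 1/8) → index 0
j=2: u_2=131/600 ∈ [3/16, 19/64) → index 2
j=3: u_3=191/600 ∈ [5/16, 7/16) → index 4
j=4: u_4=251/600 ∈ [5/16, 7/16) → index 4
j=5: u_5=311/600 ∈ [7/16, 9/16) → index 5
j=6: u_6=371/600 ∈ [9/16, 21/32) → index 6
j=7: u_7=431/600 ∈ [21/32, 3/4) → index 7
j=8: u_8=491/600 ∈ [3/4, 57/64) → index 8
j=9: u_9=551/600 ∈ [57/64, 1) → index 9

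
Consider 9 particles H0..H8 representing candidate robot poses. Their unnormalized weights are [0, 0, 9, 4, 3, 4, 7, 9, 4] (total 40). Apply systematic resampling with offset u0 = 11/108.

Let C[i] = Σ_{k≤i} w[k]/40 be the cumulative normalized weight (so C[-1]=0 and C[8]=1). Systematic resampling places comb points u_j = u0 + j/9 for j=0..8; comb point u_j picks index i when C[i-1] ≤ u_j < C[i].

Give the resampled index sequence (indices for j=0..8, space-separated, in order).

2 2 3 5 6 6 7 7 8

C = [0, 0, 9/40, 13/40, 2/5, 1/2, 27/40, 9/10, 1]
j=0: u_0=11/108 ∈ [0, 9/40) → index 2
j=1: u_1=23/108 ∈ [0, 9/40) → index 2
j=2: u_2=35/108 ∈ [9/40, 13/40) → index 3
j=3: u_3=47/108 ∈ [2/5, 1/2) → index 5
j=4: u_4=59/108 ∈ [1/2, 27/40) → index 6
j=5: u_5=71/108 ∈ [1/2, 27/40) → index 6
j=6: u_6=83/108 ∈ [27/40, 9/10) → index 7
j=7: u_7=95/108 ∈ [27/40, 9/10) → index 7
j=8: u_8=107/108 ∈ [9/10, 1) → index 8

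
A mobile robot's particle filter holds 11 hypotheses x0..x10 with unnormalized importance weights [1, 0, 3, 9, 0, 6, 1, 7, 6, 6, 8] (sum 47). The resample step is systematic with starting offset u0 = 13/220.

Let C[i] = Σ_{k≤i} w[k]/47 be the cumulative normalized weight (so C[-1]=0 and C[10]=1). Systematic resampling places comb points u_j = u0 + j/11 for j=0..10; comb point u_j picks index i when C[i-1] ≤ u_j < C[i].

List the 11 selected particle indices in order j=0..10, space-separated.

2 3 3 5 6 7 8 8 9 10 10

C = [1/47, 1/47, 4/47, 13/47, 13/47, 19/47, 20/47, 27/47, 33/47, 39/47, 1]
j=0: u_0=13/220 ∈ [1/47, 4/47) → index 2
j=1: u_1=3/20 ∈ [4/47, 13/47) → index 3
j=2: u_2=53/220 ∈ [4/47, 13/47) → index 3
j=3: u_3=73/220 ∈ [13/47, 19/47) → index 5
j=4: u_4=93/220 ∈ [19/47, 20/47) → index 6
j=5: u_5=113/220 ∈ [20/47, 27/47) → index 7
j=6: u_6=133/220 ∈ [27/47, 33/47) → index 8
j=7: u_7=153/220 ∈ [27/47, 33/47) → index 8
j=8: u_8=173/220 ∈ [33/47, 39/47) → index 9
j=9: u_9=193/220 ∈ [39/47, 1) → index 10
j=10: u_10=213/220 ∈ [39/47, 1) → index 10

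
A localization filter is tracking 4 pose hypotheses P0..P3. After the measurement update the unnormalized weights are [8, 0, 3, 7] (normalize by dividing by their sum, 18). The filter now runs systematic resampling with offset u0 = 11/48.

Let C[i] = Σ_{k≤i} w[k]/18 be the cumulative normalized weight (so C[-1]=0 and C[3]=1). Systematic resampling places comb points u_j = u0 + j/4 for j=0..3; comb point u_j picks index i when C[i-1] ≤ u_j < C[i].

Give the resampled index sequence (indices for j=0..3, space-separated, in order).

0 2 3 3

C = [4/9, 4/9, 11/18, 1]
j=0: u_0=11/48 ∈ [0, 4/9) → index 0
j=1: u_1=23/48 ∈ [4/9, 11/18) → index 2
j=2: u_2=35/48 ∈ [11/18, 1) → index 3
j=3: u_3=47/48 ∈ [11/18, 1) → index 3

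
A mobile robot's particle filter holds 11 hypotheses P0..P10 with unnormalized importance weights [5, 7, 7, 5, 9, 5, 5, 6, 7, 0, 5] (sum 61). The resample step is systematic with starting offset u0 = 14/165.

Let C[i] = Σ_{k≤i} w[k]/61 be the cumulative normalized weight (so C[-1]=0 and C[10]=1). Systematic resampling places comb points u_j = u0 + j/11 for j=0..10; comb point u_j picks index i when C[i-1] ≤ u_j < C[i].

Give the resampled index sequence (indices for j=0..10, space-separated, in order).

1 1 2 3 4 4 6 7 8 8 10

C = [5/61, 12/61, 19/61, 24/61, 33/61, 38/61, 43/61, 49/61, 56/61, 56/61, 1]
j=0: u_0=14/165 ∈ [5/61, 12/61) → index 1
j=1: u_1=29/165 ∈ [5/61, 12/61) → index 1
j=2: u_2=4/15 ∈ [12/61, 19/61) → index 2
j=3: u_3=59/165 ∈ [19/61, 24/61) → index 3
j=4: u_4=74/165 ∈ [24/61, 33/61) → index 4
j=5: u_5=89/165 ∈ [24/61, 33/61) → index 4
j=6: u_6=104/165 ∈ [38/61, 43/61) → index 6
j=7: u_7=119/165 ∈ [43/61, 49/61) → index 7
j=8: u_8=134/165 ∈ [49/61, 56/61) → index 8
j=9: u_9=149/165 ∈ [49/61, 56/61) → index 8
j=10: u_10=164/165 ∈ [56/61, 1) → index 10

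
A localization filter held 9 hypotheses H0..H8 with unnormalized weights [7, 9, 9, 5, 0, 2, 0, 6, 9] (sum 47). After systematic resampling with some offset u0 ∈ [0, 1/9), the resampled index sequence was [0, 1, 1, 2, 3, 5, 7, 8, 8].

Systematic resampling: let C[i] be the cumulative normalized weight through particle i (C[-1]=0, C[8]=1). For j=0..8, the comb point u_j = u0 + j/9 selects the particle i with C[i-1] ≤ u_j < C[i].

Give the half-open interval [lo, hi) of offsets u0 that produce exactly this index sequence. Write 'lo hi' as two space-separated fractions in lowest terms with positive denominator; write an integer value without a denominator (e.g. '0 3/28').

37/423 1/9

C = [7/47, 16/47, 25/47, 30/47, 30/47, 32/47, 32/47, 38/47, 1]
j=0 picked index 0: u0 ∈ [0, 7/47)
j=1 picked index 1: u0 ∈ [16/423, 97/423)
j=2 picked index 1: u0 ∈ [-31/423, 50/423)
j=3 picked index 2: u0 ∈ [1/141, 28/141)
j=4 picked index 3: u0 ∈ [37/423, 82/423)
j=5 picked index 5: u0 ∈ [35/423, 53/423)
j=6 picked index 7: u0 ∈ [2/141, 20/141)
j=7 picked index 8: u0 ∈ [13/423, 2/9)
j=8 picked index 8: u0 ∈ [-34/423, 1/9)
intersection: [37/423, 1/9)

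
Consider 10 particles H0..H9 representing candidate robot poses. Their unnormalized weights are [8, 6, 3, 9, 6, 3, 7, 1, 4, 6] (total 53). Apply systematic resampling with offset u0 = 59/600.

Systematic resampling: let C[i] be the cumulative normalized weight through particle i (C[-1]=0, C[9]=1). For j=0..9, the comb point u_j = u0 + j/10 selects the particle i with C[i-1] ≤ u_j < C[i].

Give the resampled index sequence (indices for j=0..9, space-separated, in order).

0 1 2 3 4 4 6 7 9 9

C = [8/53, 14/53, 17/53, 26/53, 32/53, 35/53, 42/53, 43/53, 47/53, 1]
j=0: u_0=59/600 ∈ [0, 8/53) → index 0
j=1: u_1=119/600 ∈ [8/53, 14/53) → index 1
j=2: u_2=179/600 ∈ [14/53, 17/53) → index 2
j=3: u_3=239/600 ∈ [17/53, 26/53) → index 3
j=4: u_4=299/600 ∈ [26/53, 32/53) → index 4
j=5: u_5=359/600 ∈ [26/53, 32/53) → index 4
j=6: u_6=419/600 ∈ [35/53, 42/53) → index 6
j=7: u_7=479/600 ∈ [42/53, 43/53) → index 7
j=8: u_8=539/600 ∈ [47/53, 1) → index 9
j=9: u_9=599/600 ∈ [47/53, 1) → index 9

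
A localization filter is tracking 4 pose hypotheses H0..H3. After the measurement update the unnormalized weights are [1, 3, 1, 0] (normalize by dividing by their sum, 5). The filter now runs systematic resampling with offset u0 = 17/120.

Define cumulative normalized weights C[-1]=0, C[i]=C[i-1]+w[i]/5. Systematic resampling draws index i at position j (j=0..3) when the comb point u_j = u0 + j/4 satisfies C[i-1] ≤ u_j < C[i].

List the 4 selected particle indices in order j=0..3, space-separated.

C = [1/5, 4/5, 1, 1]
j=0: u_0=17/120 ∈ [0, 1/5) → index 0
j=1: u_1=47/120 ∈ [1/5, 4/5) → index 1
j=2: u_2=77/120 ∈ [1/5, 4/5) → index 1
j=3: u_3=107/120 ∈ [4/5, 1) → index 2

0 1 1 2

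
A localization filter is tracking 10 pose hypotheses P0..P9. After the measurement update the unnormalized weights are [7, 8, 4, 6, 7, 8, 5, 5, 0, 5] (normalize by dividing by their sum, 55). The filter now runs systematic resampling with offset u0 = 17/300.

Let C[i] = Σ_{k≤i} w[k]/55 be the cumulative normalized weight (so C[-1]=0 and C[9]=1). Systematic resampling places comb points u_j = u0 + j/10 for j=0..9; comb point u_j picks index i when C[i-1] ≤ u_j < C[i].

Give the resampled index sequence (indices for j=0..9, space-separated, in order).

0 1 1 3 4 4 5 6 7 9

C = [7/55, 3/11, 19/55, 5/11, 32/55, 8/11, 9/11, 10/11, 10/11, 1]
j=0: u_0=17/300 ∈ [0, 7/55) → index 0
j=1: u_1=47/300 ∈ [7/55, 3/11) → index 1
j=2: u_2=77/300 ∈ [7/55, 3/11) → index 1
j=3: u_3=107/300 ∈ [19/55, 5/11) → index 3
j=4: u_4=137/300 ∈ [5/11, 32/55) → index 4
j=5: u_5=167/300 ∈ [5/11, 32/55) → index 4
j=6: u_6=197/300 ∈ [32/55, 8/11) → index 5
j=7: u_7=227/300 ∈ [8/11, 9/11) → index 6
j=8: u_8=257/300 ∈ [9/11, 10/11) → index 7
j=9: u_9=287/300 ∈ [10/11, 1) → index 9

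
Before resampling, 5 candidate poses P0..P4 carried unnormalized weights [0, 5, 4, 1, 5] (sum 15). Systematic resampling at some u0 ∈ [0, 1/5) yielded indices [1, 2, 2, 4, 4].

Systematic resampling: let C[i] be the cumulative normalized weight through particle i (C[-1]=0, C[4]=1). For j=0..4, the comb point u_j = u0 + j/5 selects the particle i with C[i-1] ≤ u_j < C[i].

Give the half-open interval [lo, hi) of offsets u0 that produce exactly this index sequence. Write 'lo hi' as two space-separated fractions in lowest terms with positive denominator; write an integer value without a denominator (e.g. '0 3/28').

2/15 1/5

C = [0, 1/3, 3/5, 2/3, 1]
j=0 picked index 1: u0 ∈ [0, 1/3)
j=1 picked index 2: u0 ∈ [2/15, 2/5)
j=2 picked index 2: u0 ∈ [-1/15, 1/5)
j=3 picked index 4: u0 ∈ [1/15, 2/5)
j=4 picked index 4: u0 ∈ [-2/15, 1/5)
intersection: [2/15, 1/5)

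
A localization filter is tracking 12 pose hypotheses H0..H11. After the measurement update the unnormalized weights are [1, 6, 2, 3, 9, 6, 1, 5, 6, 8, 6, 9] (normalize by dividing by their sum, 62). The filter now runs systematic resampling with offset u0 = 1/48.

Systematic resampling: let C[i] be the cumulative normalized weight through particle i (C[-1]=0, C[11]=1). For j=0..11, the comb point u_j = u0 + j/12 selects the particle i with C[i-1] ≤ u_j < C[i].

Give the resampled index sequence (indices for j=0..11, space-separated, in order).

C = [1/62, 7/62, 9/62, 6/31, 21/62, 27/62, 14/31, 33/62, 39/62, 47/62, 53/62, 1]
j=0: u_0=1/48 ∈ [1/62, 7/62) → index 1
j=1: u_1=5/48 ∈ [1/62, 7/62) → index 1
j=2: u_2=3/16 ∈ [9/62, 6/31) → index 3
j=3: u_3=13/48 ∈ [6/31, 21/62) → index 4
j=4: u_4=17/48 ∈ [21/62, 27/62) → index 5
j=5: u_5=7/16 ∈ [27/62, 14/31) → index 6
j=6: u_6=25/48 ∈ [14/31, 33/62) → index 7
j=7: u_7=29/48 ∈ [33/62, 39/62) → index 8
j=8: u_8=11/16 ∈ [39/62, 47/62) → index 9
j=9: u_9=37/48 ∈ [47/62, 53/62) → index 10
j=10: u_10=41/48 ∈ [47/62, 53/62) → index 10
j=11: u_11=15/16 ∈ [53/62, 1) → index 11

1 1 3 4 5 6 7 8 9 10 10 11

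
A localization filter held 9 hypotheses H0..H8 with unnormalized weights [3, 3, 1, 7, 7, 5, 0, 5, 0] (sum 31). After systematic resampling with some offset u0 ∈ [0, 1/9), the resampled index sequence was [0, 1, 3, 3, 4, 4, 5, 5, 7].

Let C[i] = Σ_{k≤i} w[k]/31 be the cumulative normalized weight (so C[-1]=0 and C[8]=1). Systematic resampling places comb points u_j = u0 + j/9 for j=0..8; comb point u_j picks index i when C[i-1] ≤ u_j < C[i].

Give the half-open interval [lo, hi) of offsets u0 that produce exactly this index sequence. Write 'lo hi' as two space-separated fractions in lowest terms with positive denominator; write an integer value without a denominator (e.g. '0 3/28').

C = [3/31, 6/31, 7/31, 14/31, 21/31, 26/31, 26/31, 1, 1]
j=0 picked index 0: u0 ∈ [0, 3/31)
j=1 picked index 1: u0 ∈ [-4/279, 23/279)
j=2 picked index 3: u0 ∈ [1/279, 64/279)
j=3 picked index 3: u0 ∈ [-10/93, 11/93)
j=4 picked index 4: u0 ∈ [2/279, 65/279)
j=5 picked index 4: u0 ∈ [-29/279, 34/279)
j=6 picked index 5: u0 ∈ [1/93, 16/93)
j=7 picked index 5: u0 ∈ [-28/279, 17/279)
j=8 picked index 7: u0 ∈ [-14/279, 1/9)
intersection: [1/93, 17/279)

1/93 17/279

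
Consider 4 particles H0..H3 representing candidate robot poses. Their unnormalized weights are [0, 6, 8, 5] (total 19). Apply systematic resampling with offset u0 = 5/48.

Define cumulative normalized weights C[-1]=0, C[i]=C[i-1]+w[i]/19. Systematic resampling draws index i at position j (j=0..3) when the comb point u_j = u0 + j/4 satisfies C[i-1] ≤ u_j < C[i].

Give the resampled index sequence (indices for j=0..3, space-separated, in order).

C = [0, 6/19, 14/19, 1]
j=0: u_0=5/48 ∈ [0, 6/19) → index 1
j=1: u_1=17/48 ∈ [6/19, 14/19) → index 2
j=2: u_2=29/48 ∈ [6/19, 14/19) → index 2
j=3: u_3=41/48 ∈ [14/19, 1) → index 3

1 2 2 3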